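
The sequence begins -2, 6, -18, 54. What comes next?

Ratios: 6 / -2 = -3.0
This is a geometric sequence with common ratio r = -3.
Next term = 54 * -3 = -162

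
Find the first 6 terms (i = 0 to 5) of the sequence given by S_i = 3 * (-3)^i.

This is a geometric sequence.
i=0: S_0 = 3 * (-3)^0 = 3
i=1: S_1 = 3 * (-3)^1 = -9
i=2: S_2 = 3 * (-3)^2 = 27
i=3: S_3 = 3 * (-3)^3 = -81
i=4: S_4 = 3 * (-3)^4 = 243
i=5: S_5 = 3 * (-3)^5 = -729
The first 6 terms are: [3, -9, 27, -81, 243, -729]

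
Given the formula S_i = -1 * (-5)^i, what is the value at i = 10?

S_10 = -1 * (-5)^10 = -1 * 9765625 = -9765625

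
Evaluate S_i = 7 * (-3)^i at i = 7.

S_7 = 7 * (-3)^7 = 7 * -2187 = -15309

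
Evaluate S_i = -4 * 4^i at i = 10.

S_10 = -4 * 4^10 = -4 * 1048576 = -4194304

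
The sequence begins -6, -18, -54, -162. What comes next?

Ratios: -18 / -6 = 3.0
This is a geometric sequence with common ratio r = 3.
Next term = -162 * 3 = -486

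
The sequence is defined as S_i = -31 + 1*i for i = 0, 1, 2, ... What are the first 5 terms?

This is an arithmetic sequence.
i=0: S_0 = -31 + 1*0 = -31
i=1: S_1 = -31 + 1*1 = -30
i=2: S_2 = -31 + 1*2 = -29
i=3: S_3 = -31 + 1*3 = -28
i=4: S_4 = -31 + 1*4 = -27
The first 5 terms are: [-31, -30, -29, -28, -27]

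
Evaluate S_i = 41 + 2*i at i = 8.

S_8 = 41 + 2*8 = 41 + 16 = 57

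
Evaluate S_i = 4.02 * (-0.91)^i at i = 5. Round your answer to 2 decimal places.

S_5 = 4.02 * (-0.91)^5 ≈ 4.02 * -0.624 ≈ -2.51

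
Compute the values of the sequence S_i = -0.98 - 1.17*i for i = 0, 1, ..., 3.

This is an arithmetic sequence.
i=0: S_0 = -0.98 + -1.17*0 = -0.98
i=1: S_1 = -0.98 + -1.17*1 = -2.15
i=2: S_2 = -0.98 + -1.17*2 = -3.32
i=3: S_3 = -0.98 + -1.17*3 = -4.49
The first 4 terms are: [-0.98, -2.15, -3.32, -4.49]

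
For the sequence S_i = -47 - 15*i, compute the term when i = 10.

S_10 = -47 + -15*10 = -47 + -150 = -197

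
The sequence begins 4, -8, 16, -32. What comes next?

Ratios: -8 / 4 = -2.0
This is a geometric sequence with common ratio r = -2.
Next term = -32 * -2 = 64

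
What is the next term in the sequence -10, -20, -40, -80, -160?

Ratios: -20 / -10 = 2.0
This is a geometric sequence with common ratio r = 2.
Next term = -160 * 2 = -320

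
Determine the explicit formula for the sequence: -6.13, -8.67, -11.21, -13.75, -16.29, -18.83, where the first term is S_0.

Check differences: -8.67 - -6.13 = -2.54
-11.21 - -8.67 = -2.54
Common difference d = -2.54.
First term a = -6.13.
Formula: S_i = -6.13 - 2.54*i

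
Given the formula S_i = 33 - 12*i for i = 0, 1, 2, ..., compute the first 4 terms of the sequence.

This is an arithmetic sequence.
i=0: S_0 = 33 + -12*0 = 33
i=1: S_1 = 33 + -12*1 = 21
i=2: S_2 = 33 + -12*2 = 9
i=3: S_3 = 33 + -12*3 = -3
The first 4 terms are: [33, 21, 9, -3]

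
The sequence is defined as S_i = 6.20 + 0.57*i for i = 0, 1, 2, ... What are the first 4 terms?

This is an arithmetic sequence.
i=0: S_0 = 6.2 + 0.57*0 = 6.2
i=1: S_1 = 6.2 + 0.57*1 = 6.77
i=2: S_2 = 6.2 + 0.57*2 = 7.34
i=3: S_3 = 6.2 + 0.57*3 = 7.91
The first 4 terms are: [6.2, 6.77, 7.34, 7.91]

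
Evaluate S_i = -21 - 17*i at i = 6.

S_6 = -21 + -17*6 = -21 + -102 = -123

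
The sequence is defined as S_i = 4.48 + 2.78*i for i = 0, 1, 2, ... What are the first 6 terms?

This is an arithmetic sequence.
i=0: S_0 = 4.48 + 2.78*0 = 4.48
i=1: S_1 = 4.48 + 2.78*1 = 7.26
i=2: S_2 = 4.48 + 2.78*2 = 10.04
i=3: S_3 = 4.48 + 2.78*3 = 12.82
i=4: S_4 = 4.48 + 2.78*4 = 15.6
i=5: S_5 = 4.48 + 2.78*5 = 18.38
The first 6 terms are: [4.48, 7.26, 10.04, 12.82, 15.6, 18.38]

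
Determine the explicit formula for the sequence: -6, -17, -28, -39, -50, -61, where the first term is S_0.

Check differences: -17 - -6 = -11
-28 - -17 = -11
Common difference d = -11.
First term a = -6.
Formula: S_i = -6 - 11*i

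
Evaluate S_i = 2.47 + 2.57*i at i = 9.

S_9 = 2.47 + 2.57*9 = 2.47 + 23.13 = 25.6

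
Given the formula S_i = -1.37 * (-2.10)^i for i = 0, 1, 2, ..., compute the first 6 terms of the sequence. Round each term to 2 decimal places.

This is a geometric sequence.
i=0: S_0 = -1.37 * (-2.1)^0 = -1.37
i=1: S_1 = -1.37 * (-2.1)^1 ≈ 2.88
i=2: S_2 = -1.37 * (-2.1)^2 ≈ -6.04
i=3: S_3 = -1.37 * (-2.1)^3 ≈ 12.69
i=4: S_4 = -1.37 * (-2.1)^4 ≈ -26.64
i=5: S_5 = -1.37 * (-2.1)^5 ≈ 55.95
The first 6 terms are: [-1.37, 2.88, -6.04, 12.69, -26.64, 55.95]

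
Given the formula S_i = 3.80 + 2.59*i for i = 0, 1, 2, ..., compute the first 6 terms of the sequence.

This is an arithmetic sequence.
i=0: S_0 = 3.8 + 2.59*0 = 3.8
i=1: S_1 = 3.8 + 2.59*1 = 6.39
i=2: S_2 = 3.8 + 2.59*2 = 8.98
i=3: S_3 = 3.8 + 2.59*3 = 11.57
i=4: S_4 = 3.8 + 2.59*4 = 14.16
i=5: S_5 = 3.8 + 2.59*5 = 16.75
The first 6 terms are: [3.8, 6.39, 8.98, 11.57, 14.16, 16.75]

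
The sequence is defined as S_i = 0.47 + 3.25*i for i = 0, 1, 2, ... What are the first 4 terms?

This is an arithmetic sequence.
i=0: S_0 = 0.47 + 3.25*0 = 0.47
i=1: S_1 = 0.47 + 3.25*1 = 3.72
i=2: S_2 = 0.47 + 3.25*2 = 6.97
i=3: S_3 = 0.47 + 3.25*3 = 10.22
The first 4 terms are: [0.47, 3.72, 6.97, 10.22]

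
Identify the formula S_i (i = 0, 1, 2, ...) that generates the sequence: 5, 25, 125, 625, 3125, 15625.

Check ratios: 25 / 5 = 5.0
Common ratio r = 5.
First term a = 5.
Formula: S_i = 5 * 5^i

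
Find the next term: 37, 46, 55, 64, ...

Differences: 46 - 37 = 9
This is an arithmetic sequence with common difference d = 9.
Next term = 64 + 9 = 73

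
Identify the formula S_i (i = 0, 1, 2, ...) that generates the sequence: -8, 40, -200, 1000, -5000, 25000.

Check ratios: 40 / -8 = -5.0
Common ratio r = -5.
First term a = -8.
Formula: S_i = -8 * (-5)^i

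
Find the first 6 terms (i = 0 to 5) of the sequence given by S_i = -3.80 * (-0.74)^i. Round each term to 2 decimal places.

This is a geometric sequence.
i=0: S_0 = -3.8 * (-0.74)^0 = -3.8
i=1: S_1 = -3.8 * (-0.74)^1 ≈ 2.81
i=2: S_2 = -3.8 * (-0.74)^2 ≈ -2.08
i=3: S_3 = -3.8 * (-0.74)^3 ≈ 1.54
i=4: S_4 = -3.8 * (-0.74)^4 ≈ -1.14
i=5: S_5 = -3.8 * (-0.74)^5 ≈ 0.84
The first 6 terms are: [-3.8, 2.81, -2.08, 1.54, -1.14, 0.84]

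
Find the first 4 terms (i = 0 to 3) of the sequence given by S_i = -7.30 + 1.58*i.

This is an arithmetic sequence.
i=0: S_0 = -7.3 + 1.58*0 = -7.3
i=1: S_1 = -7.3 + 1.58*1 = -5.72
i=2: S_2 = -7.3 + 1.58*2 = -4.14
i=3: S_3 = -7.3 + 1.58*3 = -2.56
The first 4 terms are: [-7.3, -5.72, -4.14, -2.56]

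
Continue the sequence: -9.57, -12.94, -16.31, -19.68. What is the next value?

Differences: -12.94 - -9.57 = -3.37
This is an arithmetic sequence with common difference d = -3.37.
Next term = -19.68 + -3.37 = -23.05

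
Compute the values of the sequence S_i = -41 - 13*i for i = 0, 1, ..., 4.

This is an arithmetic sequence.
i=0: S_0 = -41 + -13*0 = -41
i=1: S_1 = -41 + -13*1 = -54
i=2: S_2 = -41 + -13*2 = -67
i=3: S_3 = -41 + -13*3 = -80
i=4: S_4 = -41 + -13*4 = -93
The first 5 terms are: [-41, -54, -67, -80, -93]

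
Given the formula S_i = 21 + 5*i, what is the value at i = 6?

S_6 = 21 + 5*6 = 21 + 30 = 51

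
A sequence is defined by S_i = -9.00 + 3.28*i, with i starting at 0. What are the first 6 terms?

This is an arithmetic sequence.
i=0: S_0 = -9.0 + 3.28*0 = -9.0
i=1: S_1 = -9.0 + 3.28*1 = -5.72
i=2: S_2 = -9.0 + 3.28*2 = -2.44
i=3: S_3 = -9.0 + 3.28*3 = 0.84
i=4: S_4 = -9.0 + 3.28*4 = 4.12
i=5: S_5 = -9.0 + 3.28*5 = 7.4
The first 6 terms are: [-9.0, -5.72, -2.44, 0.84, 4.12, 7.4]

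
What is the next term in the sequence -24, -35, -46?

Differences: -35 - -24 = -11
This is an arithmetic sequence with common difference d = -11.
Next term = -46 + -11 = -57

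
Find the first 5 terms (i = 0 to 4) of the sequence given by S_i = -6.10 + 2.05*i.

This is an arithmetic sequence.
i=0: S_0 = -6.1 + 2.05*0 = -6.1
i=1: S_1 = -6.1 + 2.05*1 = -4.05
i=2: S_2 = -6.1 + 2.05*2 = -2.0
i=3: S_3 = -6.1 + 2.05*3 = 0.05
i=4: S_4 = -6.1 + 2.05*4 = 2.1
The first 5 terms are: [-6.1, -4.05, -2.0, 0.05, 2.1]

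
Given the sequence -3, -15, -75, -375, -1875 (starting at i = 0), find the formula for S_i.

Check ratios: -15 / -3 = 5.0
Common ratio r = 5.
First term a = -3.
Formula: S_i = -3 * 5^i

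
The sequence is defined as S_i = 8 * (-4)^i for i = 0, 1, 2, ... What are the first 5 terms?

This is a geometric sequence.
i=0: S_0 = 8 * (-4)^0 = 8
i=1: S_1 = 8 * (-4)^1 = -32
i=2: S_2 = 8 * (-4)^2 = 128
i=3: S_3 = 8 * (-4)^3 = -512
i=4: S_4 = 8 * (-4)^4 = 2048
The first 5 terms are: [8, -32, 128, -512, 2048]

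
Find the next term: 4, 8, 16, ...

Ratios: 8 / 4 = 2.0
This is a geometric sequence with common ratio r = 2.
Next term = 16 * 2 = 32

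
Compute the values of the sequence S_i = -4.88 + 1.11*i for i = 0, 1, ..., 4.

This is an arithmetic sequence.
i=0: S_0 = -4.88 + 1.11*0 = -4.88
i=1: S_1 = -4.88 + 1.11*1 = -3.77
i=2: S_2 = -4.88 + 1.11*2 = -2.66
i=3: S_3 = -4.88 + 1.11*3 = -1.55
i=4: S_4 = -4.88 + 1.11*4 = -0.44
The first 5 terms are: [-4.88, -3.77, -2.66, -1.55, -0.44]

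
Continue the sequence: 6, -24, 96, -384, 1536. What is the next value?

Ratios: -24 / 6 = -4.0
This is a geometric sequence with common ratio r = -4.
Next term = 1536 * -4 = -6144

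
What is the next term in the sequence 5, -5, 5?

Ratios: -5 / 5 = -1.0
This is a geometric sequence with common ratio r = -1.
Next term = 5 * -1 = -5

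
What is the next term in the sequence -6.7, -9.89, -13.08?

Differences: -9.89 - -6.7 = -3.19
This is an arithmetic sequence with common difference d = -3.19.
Next term = -13.08 + -3.19 = -16.27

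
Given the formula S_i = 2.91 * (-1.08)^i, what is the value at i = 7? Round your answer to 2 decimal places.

S_7 = 2.91 * (-1.08)^7 ≈ 2.91 * -1.7138 ≈ -4.99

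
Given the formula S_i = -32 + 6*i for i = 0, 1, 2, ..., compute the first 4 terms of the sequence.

This is an arithmetic sequence.
i=0: S_0 = -32 + 6*0 = -32
i=1: S_1 = -32 + 6*1 = -26
i=2: S_2 = -32 + 6*2 = -20
i=3: S_3 = -32 + 6*3 = -14
The first 4 terms are: [-32, -26, -20, -14]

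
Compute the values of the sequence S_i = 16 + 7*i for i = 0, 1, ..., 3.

This is an arithmetic sequence.
i=0: S_0 = 16 + 7*0 = 16
i=1: S_1 = 16 + 7*1 = 23
i=2: S_2 = 16 + 7*2 = 30
i=3: S_3 = 16 + 7*3 = 37
The first 4 terms are: [16, 23, 30, 37]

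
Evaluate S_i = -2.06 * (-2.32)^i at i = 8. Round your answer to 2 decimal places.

S_8 = -2.06 * (-2.32)^8 ≈ -2.06 * 839.2742 ≈ -1728.9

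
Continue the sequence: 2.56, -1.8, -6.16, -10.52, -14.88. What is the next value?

Differences: -1.8 - 2.56 = -4.36
This is an arithmetic sequence with common difference d = -4.36.
Next term = -14.88 + -4.36 = -19.24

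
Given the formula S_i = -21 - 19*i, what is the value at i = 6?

S_6 = -21 + -19*6 = -21 + -114 = -135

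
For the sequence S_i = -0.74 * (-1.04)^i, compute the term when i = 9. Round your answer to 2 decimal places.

S_9 = -0.74 * (-1.04)^9 ≈ -0.74 * -1.4233 ≈ 1.05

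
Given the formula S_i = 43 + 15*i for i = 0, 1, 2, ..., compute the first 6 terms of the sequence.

This is an arithmetic sequence.
i=0: S_0 = 43 + 15*0 = 43
i=1: S_1 = 43 + 15*1 = 58
i=2: S_2 = 43 + 15*2 = 73
i=3: S_3 = 43 + 15*3 = 88
i=4: S_4 = 43 + 15*4 = 103
i=5: S_5 = 43 + 15*5 = 118
The first 6 terms are: [43, 58, 73, 88, 103, 118]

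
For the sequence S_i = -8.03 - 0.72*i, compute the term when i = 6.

S_6 = -8.03 + -0.72*6 = -8.03 + -4.32 = -12.35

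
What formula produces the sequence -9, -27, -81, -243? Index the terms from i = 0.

Check ratios: -27 / -9 = 3.0
Common ratio r = 3.
First term a = -9.
Formula: S_i = -9 * 3^i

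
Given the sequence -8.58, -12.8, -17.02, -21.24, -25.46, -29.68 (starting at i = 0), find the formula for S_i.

Check differences: -12.8 - -8.58 = -4.22
-17.02 - -12.8 = -4.22
Common difference d = -4.22.
First term a = -8.58.
Formula: S_i = -8.58 - 4.22*i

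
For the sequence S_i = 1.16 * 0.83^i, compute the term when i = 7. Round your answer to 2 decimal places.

S_7 = 1.16 * 0.83^7 ≈ 1.16 * 0.2714 ≈ 0.31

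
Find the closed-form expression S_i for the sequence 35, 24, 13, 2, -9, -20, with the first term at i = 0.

Check differences: 24 - 35 = -11
13 - 24 = -11
Common difference d = -11.
First term a = 35.
Formula: S_i = 35 - 11*i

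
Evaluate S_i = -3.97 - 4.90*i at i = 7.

S_7 = -3.97 + -4.9*7 = -3.97 + -34.3 = -38.27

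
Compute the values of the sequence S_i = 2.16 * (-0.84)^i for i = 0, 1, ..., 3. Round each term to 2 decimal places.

This is a geometric sequence.
i=0: S_0 = 2.16 * (-0.84)^0 = 2.16
i=1: S_1 = 2.16 * (-0.84)^1 ≈ -1.81
i=2: S_2 = 2.16 * (-0.84)^2 ≈ 1.52
i=3: S_3 = 2.16 * (-0.84)^3 ≈ -1.28
The first 4 terms are: [2.16, -1.81, 1.52, -1.28]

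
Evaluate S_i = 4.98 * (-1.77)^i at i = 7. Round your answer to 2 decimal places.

S_7 = 4.98 * (-1.77)^7 ≈ 4.98 * -54.4268 ≈ -271.05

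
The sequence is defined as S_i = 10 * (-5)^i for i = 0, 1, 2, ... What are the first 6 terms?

This is a geometric sequence.
i=0: S_0 = 10 * (-5)^0 = 10
i=1: S_1 = 10 * (-5)^1 = -50
i=2: S_2 = 10 * (-5)^2 = 250
i=3: S_3 = 10 * (-5)^3 = -1250
i=4: S_4 = 10 * (-5)^4 = 6250
i=5: S_5 = 10 * (-5)^5 = -31250
The first 6 terms are: [10, -50, 250, -1250, 6250, -31250]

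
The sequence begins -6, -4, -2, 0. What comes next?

Differences: -4 - -6 = 2
This is an arithmetic sequence with common difference d = 2.
Next term = 0 + 2 = 2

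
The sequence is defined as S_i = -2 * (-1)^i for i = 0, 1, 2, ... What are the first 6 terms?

This is a geometric sequence.
i=0: S_0 = -2 * (-1)^0 = -2
i=1: S_1 = -2 * (-1)^1 = 2
i=2: S_2 = -2 * (-1)^2 = -2
i=3: S_3 = -2 * (-1)^3 = 2
i=4: S_4 = -2 * (-1)^4 = -2
i=5: S_5 = -2 * (-1)^5 = 2
The first 6 terms are: [-2, 2, -2, 2, -2, 2]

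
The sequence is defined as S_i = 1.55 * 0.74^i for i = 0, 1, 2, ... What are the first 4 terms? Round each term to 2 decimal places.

This is a geometric sequence.
i=0: S_0 = 1.55 * 0.74^0 = 1.55
i=1: S_1 = 1.55 * 0.74^1 ≈ 1.15
i=2: S_2 = 1.55 * 0.74^2 ≈ 0.85
i=3: S_3 = 1.55 * 0.74^3 ≈ 0.63
The first 4 terms are: [1.55, 1.15, 0.85, 0.63]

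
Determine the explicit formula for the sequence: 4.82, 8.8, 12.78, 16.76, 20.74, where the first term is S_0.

Check differences: 8.8 - 4.82 = 3.98
12.78 - 8.8 = 3.98
Common difference d = 3.98.
First term a = 4.82.
Formula: S_i = 4.82 + 3.98*i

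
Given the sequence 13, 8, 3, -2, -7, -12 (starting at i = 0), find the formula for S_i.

Check differences: 8 - 13 = -5
3 - 8 = -5
Common difference d = -5.
First term a = 13.
Formula: S_i = 13 - 5*i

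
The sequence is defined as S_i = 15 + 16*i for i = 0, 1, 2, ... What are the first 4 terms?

This is an arithmetic sequence.
i=0: S_0 = 15 + 16*0 = 15
i=1: S_1 = 15 + 16*1 = 31
i=2: S_2 = 15 + 16*2 = 47
i=3: S_3 = 15 + 16*3 = 63
The first 4 terms are: [15, 31, 47, 63]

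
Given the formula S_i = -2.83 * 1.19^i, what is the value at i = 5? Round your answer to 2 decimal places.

S_5 = -2.83 * 1.19^5 ≈ -2.83 * 2.3864 ≈ -6.75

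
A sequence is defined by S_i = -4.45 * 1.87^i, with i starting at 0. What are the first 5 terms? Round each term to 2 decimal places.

This is a geometric sequence.
i=0: S_0 = -4.45 * 1.87^0 = -4.45
i=1: S_1 = -4.45 * 1.87^1 ≈ -8.32
i=2: S_2 = -4.45 * 1.87^2 ≈ -15.56
i=3: S_3 = -4.45 * 1.87^3 ≈ -29.1
i=4: S_4 = -4.45 * 1.87^4 ≈ -54.42
The first 5 terms are: [-4.45, -8.32, -15.56, -29.1, -54.42]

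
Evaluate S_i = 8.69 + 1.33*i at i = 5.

S_5 = 8.69 + 1.33*5 = 8.69 + 6.65 = 15.34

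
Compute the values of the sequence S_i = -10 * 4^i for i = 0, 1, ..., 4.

This is a geometric sequence.
i=0: S_0 = -10 * 4^0 = -10
i=1: S_1 = -10 * 4^1 = -40
i=2: S_2 = -10 * 4^2 = -160
i=3: S_3 = -10 * 4^3 = -640
i=4: S_4 = -10 * 4^4 = -2560
The first 5 terms are: [-10, -40, -160, -640, -2560]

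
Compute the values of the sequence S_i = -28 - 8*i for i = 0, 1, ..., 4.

This is an arithmetic sequence.
i=0: S_0 = -28 + -8*0 = -28
i=1: S_1 = -28 + -8*1 = -36
i=2: S_2 = -28 + -8*2 = -44
i=3: S_3 = -28 + -8*3 = -52
i=4: S_4 = -28 + -8*4 = -60
The first 5 terms are: [-28, -36, -44, -52, -60]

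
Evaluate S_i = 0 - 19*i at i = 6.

S_6 = 0 + -19*6 = 0 + -114 = -114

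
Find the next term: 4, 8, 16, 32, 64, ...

Ratios: 8 / 4 = 2.0
This is a geometric sequence with common ratio r = 2.
Next term = 64 * 2 = 128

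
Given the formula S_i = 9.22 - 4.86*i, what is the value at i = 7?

S_7 = 9.22 + -4.86*7 = 9.22 + -34.02 = -24.8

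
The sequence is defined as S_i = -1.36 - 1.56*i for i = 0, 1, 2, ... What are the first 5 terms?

This is an arithmetic sequence.
i=0: S_0 = -1.36 + -1.56*0 = -1.36
i=1: S_1 = -1.36 + -1.56*1 = -2.92
i=2: S_2 = -1.36 + -1.56*2 = -4.48
i=3: S_3 = -1.36 + -1.56*3 = -6.04
i=4: S_4 = -1.36 + -1.56*4 = -7.6
The first 5 terms are: [-1.36, -2.92, -4.48, -6.04, -7.6]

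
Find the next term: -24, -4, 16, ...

Differences: -4 - -24 = 20
This is an arithmetic sequence with common difference d = 20.
Next term = 16 + 20 = 36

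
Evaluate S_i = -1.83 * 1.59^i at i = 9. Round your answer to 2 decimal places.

S_9 = -1.83 * 1.59^9 ≈ -1.83 * 64.9492 ≈ -118.86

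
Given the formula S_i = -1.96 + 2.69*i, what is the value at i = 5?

S_5 = -1.96 + 2.69*5 = -1.96 + 13.45 = 11.49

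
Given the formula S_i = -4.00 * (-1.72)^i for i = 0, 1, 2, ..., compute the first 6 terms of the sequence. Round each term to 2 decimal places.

This is a geometric sequence.
i=0: S_0 = -4.0 * (-1.72)^0 = -4.0
i=1: S_1 = -4.0 * (-1.72)^1 = 6.88
i=2: S_2 = -4.0 * (-1.72)^2 ≈ -11.83
i=3: S_3 = -4.0 * (-1.72)^3 ≈ 20.35
i=4: S_4 = -4.0 * (-1.72)^4 ≈ -35.01
i=5: S_5 = -4.0 * (-1.72)^5 ≈ 60.21
The first 6 terms are: [-4.0, 6.88, -11.83, 20.35, -35.01, 60.21]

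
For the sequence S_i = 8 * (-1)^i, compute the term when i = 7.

S_7 = 8 * (-1)^7 = 8 * -1 = -8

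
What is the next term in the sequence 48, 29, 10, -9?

Differences: 29 - 48 = -19
This is an arithmetic sequence with common difference d = -19.
Next term = -9 + -19 = -28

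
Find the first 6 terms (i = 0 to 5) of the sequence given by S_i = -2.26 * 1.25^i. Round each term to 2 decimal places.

This is a geometric sequence.
i=0: S_0 = -2.26 * 1.25^0 = -2.26
i=1: S_1 = -2.26 * 1.25^1 ≈ -2.83
i=2: S_2 = -2.26 * 1.25^2 ≈ -3.53
i=3: S_3 = -2.26 * 1.25^3 ≈ -4.41
i=4: S_4 = -2.26 * 1.25^4 ≈ -5.52
i=5: S_5 = -2.26 * 1.25^5 ≈ -6.9
The first 6 terms are: [-2.26, -2.83, -3.53, -4.41, -5.52, -6.9]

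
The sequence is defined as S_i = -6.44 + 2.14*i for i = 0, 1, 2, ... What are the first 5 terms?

This is an arithmetic sequence.
i=0: S_0 = -6.44 + 2.14*0 = -6.44
i=1: S_1 = -6.44 + 2.14*1 = -4.3
i=2: S_2 = -6.44 + 2.14*2 = -2.16
i=3: S_3 = -6.44 + 2.14*3 = -0.02
i=4: S_4 = -6.44 + 2.14*4 = 2.12
The first 5 terms are: [-6.44, -4.3, -2.16, -0.02, 2.12]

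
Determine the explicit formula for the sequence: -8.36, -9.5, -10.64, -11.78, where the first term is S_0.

Check differences: -9.5 - -8.36 = -1.14
-10.64 - -9.5 = -1.14
Common difference d = -1.14.
First term a = -8.36.
Formula: S_i = -8.36 - 1.14*i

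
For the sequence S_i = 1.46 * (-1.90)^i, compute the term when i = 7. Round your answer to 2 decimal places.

S_7 = 1.46 * (-1.9)^7 ≈ 1.46 * -89.3872 ≈ -130.51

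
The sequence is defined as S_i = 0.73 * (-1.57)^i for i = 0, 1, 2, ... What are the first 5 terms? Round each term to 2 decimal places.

This is a geometric sequence.
i=0: S_0 = 0.73 * (-1.57)^0 = 0.73
i=1: S_1 = 0.73 * (-1.57)^1 ≈ -1.15
i=2: S_2 = 0.73 * (-1.57)^2 ≈ 1.8
i=3: S_3 = 0.73 * (-1.57)^3 ≈ -2.83
i=4: S_4 = 0.73 * (-1.57)^4 ≈ 4.44
The first 5 terms are: [0.73, -1.15, 1.8, -2.83, 4.44]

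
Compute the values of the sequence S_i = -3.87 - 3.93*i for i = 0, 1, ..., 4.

This is an arithmetic sequence.
i=0: S_0 = -3.87 + -3.93*0 = -3.87
i=1: S_1 = -3.87 + -3.93*1 = -7.8
i=2: S_2 = -3.87 + -3.93*2 = -11.73
i=3: S_3 = -3.87 + -3.93*3 = -15.66
i=4: S_4 = -3.87 + -3.93*4 = -19.59
The first 5 terms are: [-3.87, -7.8, -11.73, -15.66, -19.59]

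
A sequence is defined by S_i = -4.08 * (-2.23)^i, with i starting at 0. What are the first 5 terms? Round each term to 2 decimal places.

This is a geometric sequence.
i=0: S_0 = -4.08 * (-2.23)^0 = -4.08
i=1: S_1 = -4.08 * (-2.23)^1 ≈ 9.1
i=2: S_2 = -4.08 * (-2.23)^2 ≈ -20.29
i=3: S_3 = -4.08 * (-2.23)^3 ≈ 45.25
i=4: S_4 = -4.08 * (-2.23)^4 ≈ -100.9
The first 5 terms are: [-4.08, 9.1, -20.29, 45.25, -100.9]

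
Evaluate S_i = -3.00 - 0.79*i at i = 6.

S_6 = -3.0 + -0.79*6 = -3.0 + -4.74 = -7.74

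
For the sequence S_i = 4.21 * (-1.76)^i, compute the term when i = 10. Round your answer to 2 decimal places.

S_10 = 4.21 * (-1.76)^10 ≈ 4.21 * 285.185 ≈ 1200.63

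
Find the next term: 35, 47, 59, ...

Differences: 47 - 35 = 12
This is an arithmetic sequence with common difference d = 12.
Next term = 59 + 12 = 71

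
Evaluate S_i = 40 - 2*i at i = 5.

S_5 = 40 + -2*5 = 40 + -10 = 30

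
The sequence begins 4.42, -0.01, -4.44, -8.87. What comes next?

Differences: -0.01 - 4.42 = -4.43
This is an arithmetic sequence with common difference d = -4.43.
Next term = -8.87 + -4.43 = -13.3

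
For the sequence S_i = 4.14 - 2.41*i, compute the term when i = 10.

S_10 = 4.14 + -2.41*10 = 4.14 + -24.1 = -19.96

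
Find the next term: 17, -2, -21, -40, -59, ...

Differences: -2 - 17 = -19
This is an arithmetic sequence with common difference d = -19.
Next term = -59 + -19 = -78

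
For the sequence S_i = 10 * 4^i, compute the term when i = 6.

S_6 = 10 * 4^6 = 10 * 4096 = 40960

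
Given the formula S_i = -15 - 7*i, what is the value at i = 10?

S_10 = -15 + -7*10 = -15 + -70 = -85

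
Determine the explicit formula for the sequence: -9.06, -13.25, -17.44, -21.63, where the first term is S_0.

Check differences: -13.25 - -9.06 = -4.19
-17.44 - -13.25 = -4.19
Common difference d = -4.19.
First term a = -9.06.
Formula: S_i = -9.06 - 4.19*i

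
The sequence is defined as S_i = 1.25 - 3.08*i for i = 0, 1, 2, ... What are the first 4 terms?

This is an arithmetic sequence.
i=0: S_0 = 1.25 + -3.08*0 = 1.25
i=1: S_1 = 1.25 + -3.08*1 = -1.83
i=2: S_2 = 1.25 + -3.08*2 = -4.91
i=3: S_3 = 1.25 + -3.08*3 = -7.99
The first 4 terms are: [1.25, -1.83, -4.91, -7.99]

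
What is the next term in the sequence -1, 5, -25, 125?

Ratios: 5 / -1 = -5.0
This is a geometric sequence with common ratio r = -5.
Next term = 125 * -5 = -625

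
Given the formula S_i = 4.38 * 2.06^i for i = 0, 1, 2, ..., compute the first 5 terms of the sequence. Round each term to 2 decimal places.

This is a geometric sequence.
i=0: S_0 = 4.38 * 2.06^0 = 4.38
i=1: S_1 = 4.38 * 2.06^1 ≈ 9.02
i=2: S_2 = 4.38 * 2.06^2 ≈ 18.59
i=3: S_3 = 4.38 * 2.06^3 ≈ 38.29
i=4: S_4 = 4.38 * 2.06^4 ≈ 78.88
The first 5 terms are: [4.38, 9.02, 18.59, 38.29, 78.88]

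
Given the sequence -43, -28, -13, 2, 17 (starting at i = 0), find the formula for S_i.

Check differences: -28 - -43 = 15
-13 - -28 = 15
Common difference d = 15.
First term a = -43.
Formula: S_i = -43 + 15*i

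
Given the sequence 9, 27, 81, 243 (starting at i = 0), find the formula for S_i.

Check ratios: 27 / 9 = 3.0
Common ratio r = 3.
First term a = 9.
Formula: S_i = 9 * 3^i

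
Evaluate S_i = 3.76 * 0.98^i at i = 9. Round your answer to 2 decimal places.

S_9 = 3.76 * 0.98^9 ≈ 3.76 * 0.8337 ≈ 3.13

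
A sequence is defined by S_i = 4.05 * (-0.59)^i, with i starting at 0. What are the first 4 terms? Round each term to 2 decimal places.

This is a geometric sequence.
i=0: S_0 = 4.05 * (-0.59)^0 = 4.05
i=1: S_1 = 4.05 * (-0.59)^1 ≈ -2.39
i=2: S_2 = 4.05 * (-0.59)^2 ≈ 1.41
i=3: S_3 = 4.05 * (-0.59)^3 ≈ -0.83
The first 4 terms are: [4.05, -2.39, 1.41, -0.83]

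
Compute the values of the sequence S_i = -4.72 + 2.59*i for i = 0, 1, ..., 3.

This is an arithmetic sequence.
i=0: S_0 = -4.72 + 2.59*0 = -4.72
i=1: S_1 = -4.72 + 2.59*1 = -2.13
i=2: S_2 = -4.72 + 2.59*2 = 0.46
i=3: S_3 = -4.72 + 2.59*3 = 3.05
The first 4 terms are: [-4.72, -2.13, 0.46, 3.05]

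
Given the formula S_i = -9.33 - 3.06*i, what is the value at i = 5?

S_5 = -9.33 + -3.06*5 = -9.33 + -15.3 = -24.63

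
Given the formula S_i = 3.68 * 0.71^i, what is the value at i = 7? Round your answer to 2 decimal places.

S_7 = 3.68 * 0.71^7 ≈ 3.68 * 0.091 ≈ 0.33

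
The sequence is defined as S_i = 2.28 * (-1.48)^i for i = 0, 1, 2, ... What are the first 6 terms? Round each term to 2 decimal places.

This is a geometric sequence.
i=0: S_0 = 2.28 * (-1.48)^0 = 2.28
i=1: S_1 = 2.28 * (-1.48)^1 ≈ -3.37
i=2: S_2 = 2.28 * (-1.48)^2 ≈ 4.99
i=3: S_3 = 2.28 * (-1.48)^3 ≈ -7.39
i=4: S_4 = 2.28 * (-1.48)^4 ≈ 10.94
i=5: S_5 = 2.28 * (-1.48)^5 ≈ -16.19
The first 6 terms are: [2.28, -3.37, 4.99, -7.39, 10.94, -16.19]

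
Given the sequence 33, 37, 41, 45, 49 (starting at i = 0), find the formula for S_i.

Check differences: 37 - 33 = 4
41 - 37 = 4
Common difference d = 4.
First term a = 33.
Formula: S_i = 33 + 4*i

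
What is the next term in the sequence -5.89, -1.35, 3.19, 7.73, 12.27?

Differences: -1.35 - -5.89 = 4.54
This is an arithmetic sequence with common difference d = 4.54.
Next term = 12.27 + 4.54 = 16.81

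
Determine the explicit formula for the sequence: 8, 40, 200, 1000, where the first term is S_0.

Check ratios: 40 / 8 = 5.0
Common ratio r = 5.
First term a = 8.
Formula: S_i = 8 * 5^i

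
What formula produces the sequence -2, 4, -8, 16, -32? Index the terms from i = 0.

Check ratios: 4 / -2 = -2.0
Common ratio r = -2.
First term a = -2.
Formula: S_i = -2 * (-2)^i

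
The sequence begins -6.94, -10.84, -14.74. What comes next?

Differences: -10.84 - -6.94 = -3.9
This is an arithmetic sequence with common difference d = -3.9.
Next term = -14.74 + -3.9 = -18.64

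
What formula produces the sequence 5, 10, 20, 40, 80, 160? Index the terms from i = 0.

Check ratios: 10 / 5 = 2.0
Common ratio r = 2.
First term a = 5.
Formula: S_i = 5 * 2^i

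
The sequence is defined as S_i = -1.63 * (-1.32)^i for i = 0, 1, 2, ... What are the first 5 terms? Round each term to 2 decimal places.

This is a geometric sequence.
i=0: S_0 = -1.63 * (-1.32)^0 = -1.63
i=1: S_1 = -1.63 * (-1.32)^1 ≈ 2.15
i=2: S_2 = -1.63 * (-1.32)^2 ≈ -2.84
i=3: S_3 = -1.63 * (-1.32)^3 ≈ 3.75
i=4: S_4 = -1.63 * (-1.32)^4 ≈ -4.95
The first 5 terms are: [-1.63, 2.15, -2.84, 3.75, -4.95]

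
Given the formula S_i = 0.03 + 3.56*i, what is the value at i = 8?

S_8 = 0.03 + 3.56*8 = 0.03 + 28.48 = 28.51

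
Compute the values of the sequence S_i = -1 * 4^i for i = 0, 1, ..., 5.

This is a geometric sequence.
i=0: S_0 = -1 * 4^0 = -1
i=1: S_1 = -1 * 4^1 = -4
i=2: S_2 = -1 * 4^2 = -16
i=3: S_3 = -1 * 4^3 = -64
i=4: S_4 = -1 * 4^4 = -256
i=5: S_5 = -1 * 4^5 = -1024
The first 6 terms are: [-1, -4, -16, -64, -256, -1024]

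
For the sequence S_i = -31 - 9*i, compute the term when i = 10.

S_10 = -31 + -9*10 = -31 + -90 = -121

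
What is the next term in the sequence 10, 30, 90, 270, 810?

Ratios: 30 / 10 = 3.0
This is a geometric sequence with common ratio r = 3.
Next term = 810 * 3 = 2430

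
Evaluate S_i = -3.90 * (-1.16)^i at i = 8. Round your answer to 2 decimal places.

S_8 = -3.9 * (-1.16)^8 ≈ -3.9 * 3.2784 ≈ -12.79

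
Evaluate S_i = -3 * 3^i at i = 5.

S_5 = -3 * 3^5 = -3 * 243 = -729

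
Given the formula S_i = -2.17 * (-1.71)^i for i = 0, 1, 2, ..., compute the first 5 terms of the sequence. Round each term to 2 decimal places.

This is a geometric sequence.
i=0: S_0 = -2.17 * (-1.71)^0 = -2.17
i=1: S_1 = -2.17 * (-1.71)^1 ≈ 3.71
i=2: S_2 = -2.17 * (-1.71)^2 ≈ -6.35
i=3: S_3 = -2.17 * (-1.71)^3 ≈ 10.85
i=4: S_4 = -2.17 * (-1.71)^4 ≈ -18.55
The first 5 terms are: [-2.17, 3.71, -6.35, 10.85, -18.55]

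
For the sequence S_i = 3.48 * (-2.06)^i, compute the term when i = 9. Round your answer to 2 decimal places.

S_9 = 3.48 * (-2.06)^9 ≈ 3.48 * -668.0439 ≈ -2324.79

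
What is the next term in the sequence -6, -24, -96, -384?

Ratios: -24 / -6 = 4.0
This is a geometric sequence with common ratio r = 4.
Next term = -384 * 4 = -1536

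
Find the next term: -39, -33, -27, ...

Differences: -33 - -39 = 6
This is an arithmetic sequence with common difference d = 6.
Next term = -27 + 6 = -21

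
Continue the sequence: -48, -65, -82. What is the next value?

Differences: -65 - -48 = -17
This is an arithmetic sequence with common difference d = -17.
Next term = -82 + -17 = -99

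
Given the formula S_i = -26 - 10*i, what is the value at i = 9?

S_9 = -26 + -10*9 = -26 + -90 = -116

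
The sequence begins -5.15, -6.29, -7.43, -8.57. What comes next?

Differences: -6.29 - -5.15 = -1.14
This is an arithmetic sequence with common difference d = -1.14.
Next term = -8.57 + -1.14 = -9.71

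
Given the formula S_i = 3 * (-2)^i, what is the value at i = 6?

S_6 = 3 * (-2)^6 = 3 * 64 = 192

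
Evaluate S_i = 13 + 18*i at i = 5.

S_5 = 13 + 18*5 = 13 + 90 = 103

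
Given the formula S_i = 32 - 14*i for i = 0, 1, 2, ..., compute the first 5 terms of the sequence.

This is an arithmetic sequence.
i=0: S_0 = 32 + -14*0 = 32
i=1: S_1 = 32 + -14*1 = 18
i=2: S_2 = 32 + -14*2 = 4
i=3: S_3 = 32 + -14*3 = -10
i=4: S_4 = 32 + -14*4 = -24
The first 5 terms are: [32, 18, 4, -10, -24]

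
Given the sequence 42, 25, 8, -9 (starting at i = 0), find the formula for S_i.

Check differences: 25 - 42 = -17
8 - 25 = -17
Common difference d = -17.
First term a = 42.
Formula: S_i = 42 - 17*i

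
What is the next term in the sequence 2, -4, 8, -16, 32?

Ratios: -4 / 2 = -2.0
This is a geometric sequence with common ratio r = -2.
Next term = 32 * -2 = -64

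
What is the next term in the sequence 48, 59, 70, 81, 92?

Differences: 59 - 48 = 11
This is an arithmetic sequence with common difference d = 11.
Next term = 92 + 11 = 103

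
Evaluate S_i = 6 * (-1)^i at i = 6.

S_6 = 6 * (-1)^6 = 6 * 1 = 6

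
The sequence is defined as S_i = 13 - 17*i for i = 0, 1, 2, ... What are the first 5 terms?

This is an arithmetic sequence.
i=0: S_0 = 13 + -17*0 = 13
i=1: S_1 = 13 + -17*1 = -4
i=2: S_2 = 13 + -17*2 = -21
i=3: S_3 = 13 + -17*3 = -38
i=4: S_4 = 13 + -17*4 = -55
The first 5 terms are: [13, -4, -21, -38, -55]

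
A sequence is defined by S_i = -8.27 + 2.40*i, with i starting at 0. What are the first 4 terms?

This is an arithmetic sequence.
i=0: S_0 = -8.27 + 2.4*0 = -8.27
i=1: S_1 = -8.27 + 2.4*1 = -5.87
i=2: S_2 = -8.27 + 2.4*2 = -3.47
i=3: S_3 = -8.27 + 2.4*3 = -1.07
The first 4 terms are: [-8.27, -5.87, -3.47, -1.07]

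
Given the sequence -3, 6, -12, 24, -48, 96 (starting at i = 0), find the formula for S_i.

Check ratios: 6 / -3 = -2.0
Common ratio r = -2.
First term a = -3.
Formula: S_i = -3 * (-2)^i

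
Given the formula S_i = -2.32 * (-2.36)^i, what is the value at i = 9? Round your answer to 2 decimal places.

S_9 = -2.32 * (-2.36)^9 ≈ -2.32 * -2270.9524 ≈ 5268.61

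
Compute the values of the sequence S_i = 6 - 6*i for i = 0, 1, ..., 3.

This is an arithmetic sequence.
i=0: S_0 = 6 + -6*0 = 6
i=1: S_1 = 6 + -6*1 = 0
i=2: S_2 = 6 + -6*2 = -6
i=3: S_3 = 6 + -6*3 = -12
The first 4 terms are: [6, 0, -6, -12]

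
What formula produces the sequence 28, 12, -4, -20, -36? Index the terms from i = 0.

Check differences: 12 - 28 = -16
-4 - 12 = -16
Common difference d = -16.
First term a = 28.
Formula: S_i = 28 - 16*i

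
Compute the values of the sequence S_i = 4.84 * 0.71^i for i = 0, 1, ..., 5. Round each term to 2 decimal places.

This is a geometric sequence.
i=0: S_0 = 4.84 * 0.71^0 = 4.84
i=1: S_1 = 4.84 * 0.71^1 ≈ 3.44
i=2: S_2 = 4.84 * 0.71^2 ≈ 2.44
i=3: S_3 = 4.84 * 0.71^3 ≈ 1.73
i=4: S_4 = 4.84 * 0.71^4 ≈ 1.23
i=5: S_5 = 4.84 * 0.71^5 ≈ 0.87
The first 6 terms are: [4.84, 3.44, 2.44, 1.73, 1.23, 0.87]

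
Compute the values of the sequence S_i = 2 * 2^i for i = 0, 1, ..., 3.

This is a geometric sequence.
i=0: S_0 = 2 * 2^0 = 2
i=1: S_1 = 2 * 2^1 = 4
i=2: S_2 = 2 * 2^2 = 8
i=3: S_3 = 2 * 2^3 = 16
The first 4 terms are: [2, 4, 8, 16]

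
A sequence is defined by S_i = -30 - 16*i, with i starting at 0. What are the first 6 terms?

This is an arithmetic sequence.
i=0: S_0 = -30 + -16*0 = -30
i=1: S_1 = -30 + -16*1 = -46
i=2: S_2 = -30 + -16*2 = -62
i=3: S_3 = -30 + -16*3 = -78
i=4: S_4 = -30 + -16*4 = -94
i=5: S_5 = -30 + -16*5 = -110
The first 6 terms are: [-30, -46, -62, -78, -94, -110]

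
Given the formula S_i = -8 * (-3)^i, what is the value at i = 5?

S_5 = -8 * (-3)^5 = -8 * -243 = 1944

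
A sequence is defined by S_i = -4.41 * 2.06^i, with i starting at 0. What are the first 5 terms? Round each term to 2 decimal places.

This is a geometric sequence.
i=0: S_0 = -4.41 * 2.06^0 = -4.41
i=1: S_1 = -4.41 * 2.06^1 ≈ -9.08
i=2: S_2 = -4.41 * 2.06^2 ≈ -18.71
i=3: S_3 = -4.41 * 2.06^3 ≈ -38.55
i=4: S_4 = -4.41 * 2.06^4 ≈ -79.42
The first 5 terms are: [-4.41, -9.08, -18.71, -38.55, -79.42]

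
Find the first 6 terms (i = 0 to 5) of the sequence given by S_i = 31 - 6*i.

This is an arithmetic sequence.
i=0: S_0 = 31 + -6*0 = 31
i=1: S_1 = 31 + -6*1 = 25
i=2: S_2 = 31 + -6*2 = 19
i=3: S_3 = 31 + -6*3 = 13
i=4: S_4 = 31 + -6*4 = 7
i=5: S_5 = 31 + -6*5 = 1
The first 6 terms are: [31, 25, 19, 13, 7, 1]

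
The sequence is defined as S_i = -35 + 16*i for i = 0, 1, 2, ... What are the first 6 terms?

This is an arithmetic sequence.
i=0: S_0 = -35 + 16*0 = -35
i=1: S_1 = -35 + 16*1 = -19
i=2: S_2 = -35 + 16*2 = -3
i=3: S_3 = -35 + 16*3 = 13
i=4: S_4 = -35 + 16*4 = 29
i=5: S_5 = -35 + 16*5 = 45
The first 6 terms are: [-35, -19, -3, 13, 29, 45]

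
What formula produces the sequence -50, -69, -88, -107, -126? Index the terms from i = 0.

Check differences: -69 - -50 = -19
-88 - -69 = -19
Common difference d = -19.
First term a = -50.
Formula: S_i = -50 - 19*i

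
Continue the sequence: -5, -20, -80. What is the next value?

Ratios: -20 / -5 = 4.0
This is a geometric sequence with common ratio r = 4.
Next term = -80 * 4 = -320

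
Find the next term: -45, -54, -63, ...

Differences: -54 - -45 = -9
This is an arithmetic sequence with common difference d = -9.
Next term = -63 + -9 = -72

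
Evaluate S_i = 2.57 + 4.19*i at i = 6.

S_6 = 2.57 + 4.19*6 = 2.57 + 25.14 = 27.71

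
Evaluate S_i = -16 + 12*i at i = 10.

S_10 = -16 + 12*10 = -16 + 120 = 104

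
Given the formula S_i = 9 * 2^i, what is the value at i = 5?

S_5 = 9 * 2^5 = 9 * 32 = 288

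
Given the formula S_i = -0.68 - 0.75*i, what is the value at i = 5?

S_5 = -0.68 + -0.75*5 = -0.68 + -3.75 = -4.43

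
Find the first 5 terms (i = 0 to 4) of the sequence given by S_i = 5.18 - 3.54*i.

This is an arithmetic sequence.
i=0: S_0 = 5.18 + -3.54*0 = 5.18
i=1: S_1 = 5.18 + -3.54*1 = 1.64
i=2: S_2 = 5.18 + -3.54*2 = -1.9
i=3: S_3 = 5.18 + -3.54*3 = -5.44
i=4: S_4 = 5.18 + -3.54*4 = -8.98
The first 5 terms are: [5.18, 1.64, -1.9, -5.44, -8.98]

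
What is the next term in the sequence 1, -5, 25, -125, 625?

Ratios: -5 / 1 = -5.0
This is a geometric sequence with common ratio r = -5.
Next term = 625 * -5 = -3125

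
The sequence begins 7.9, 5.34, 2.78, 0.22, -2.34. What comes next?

Differences: 5.34 - 7.9 = -2.56
This is an arithmetic sequence with common difference d = -2.56.
Next term = -2.34 + -2.56 = -4.9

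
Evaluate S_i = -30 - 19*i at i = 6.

S_6 = -30 + -19*6 = -30 + -114 = -144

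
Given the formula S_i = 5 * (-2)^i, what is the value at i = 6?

S_6 = 5 * (-2)^6 = 5 * 64 = 320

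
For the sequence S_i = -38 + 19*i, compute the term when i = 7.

S_7 = -38 + 19*7 = -38 + 133 = 95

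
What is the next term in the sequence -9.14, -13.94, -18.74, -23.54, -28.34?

Differences: -13.94 - -9.14 = -4.8
This is an arithmetic sequence with common difference d = -4.8.
Next term = -28.34 + -4.8 = -33.14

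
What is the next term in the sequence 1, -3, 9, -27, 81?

Ratios: -3 / 1 = -3.0
This is a geometric sequence with common ratio r = -3.
Next term = 81 * -3 = -243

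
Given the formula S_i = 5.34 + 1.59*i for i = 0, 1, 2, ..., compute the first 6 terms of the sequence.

This is an arithmetic sequence.
i=0: S_0 = 5.34 + 1.59*0 = 5.34
i=1: S_1 = 5.34 + 1.59*1 = 6.93
i=2: S_2 = 5.34 + 1.59*2 = 8.52
i=3: S_3 = 5.34 + 1.59*3 = 10.11
i=4: S_4 = 5.34 + 1.59*4 = 11.7
i=5: S_5 = 5.34 + 1.59*5 = 13.29
The first 6 terms are: [5.34, 6.93, 8.52, 10.11, 11.7, 13.29]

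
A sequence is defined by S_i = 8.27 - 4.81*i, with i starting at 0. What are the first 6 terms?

This is an arithmetic sequence.
i=0: S_0 = 8.27 + -4.81*0 = 8.27
i=1: S_1 = 8.27 + -4.81*1 = 3.46
i=2: S_2 = 8.27 + -4.81*2 = -1.35
i=3: S_3 = 8.27 + -4.81*3 = -6.16
i=4: S_4 = 8.27 + -4.81*4 = -10.97
i=5: S_5 = 8.27 + -4.81*5 = -15.78
The first 6 terms are: [8.27, 3.46, -1.35, -6.16, -10.97, -15.78]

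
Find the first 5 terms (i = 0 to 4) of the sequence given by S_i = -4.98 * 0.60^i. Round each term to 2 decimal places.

This is a geometric sequence.
i=0: S_0 = -4.98 * 0.6^0 = -4.98
i=1: S_1 = -4.98 * 0.6^1 ≈ -2.99
i=2: S_2 = -4.98 * 0.6^2 ≈ -1.79
i=3: S_3 = -4.98 * 0.6^3 ≈ -1.08
i=4: S_4 = -4.98 * 0.6^4 ≈ -0.65
The first 5 terms are: [-4.98, -2.99, -1.79, -1.08, -0.65]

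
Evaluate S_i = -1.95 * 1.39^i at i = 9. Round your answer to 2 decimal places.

S_9 = -1.95 * 1.39^9 ≈ -1.95 * 19.3702 ≈ -37.77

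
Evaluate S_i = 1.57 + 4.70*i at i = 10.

S_10 = 1.57 + 4.7*10 = 1.57 + 47.0 = 48.57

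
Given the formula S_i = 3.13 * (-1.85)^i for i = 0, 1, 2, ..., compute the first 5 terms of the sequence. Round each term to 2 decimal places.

This is a geometric sequence.
i=0: S_0 = 3.13 * (-1.85)^0 = 3.13
i=1: S_1 = 3.13 * (-1.85)^1 ≈ -5.79
i=2: S_2 = 3.13 * (-1.85)^2 ≈ 10.71
i=3: S_3 = 3.13 * (-1.85)^3 ≈ -19.82
i=4: S_4 = 3.13 * (-1.85)^4 ≈ 36.66
The first 5 terms are: [3.13, -5.79, 10.71, -19.82, 36.66]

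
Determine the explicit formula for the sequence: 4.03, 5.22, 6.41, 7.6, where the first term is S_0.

Check differences: 5.22 - 4.03 = 1.19
6.41 - 5.22 = 1.19
Common difference d = 1.19.
First term a = 4.03.
Formula: S_i = 4.03 + 1.19*i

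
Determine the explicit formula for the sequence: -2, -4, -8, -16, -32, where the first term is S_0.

Check ratios: -4 / -2 = 2.0
Common ratio r = 2.
First term a = -2.
Formula: S_i = -2 * 2^i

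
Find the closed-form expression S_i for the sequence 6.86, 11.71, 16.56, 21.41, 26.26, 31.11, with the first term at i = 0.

Check differences: 11.71 - 6.86 = 4.85
16.56 - 11.71 = 4.85
Common difference d = 4.85.
First term a = 6.86.
Formula: S_i = 6.86 + 4.85*i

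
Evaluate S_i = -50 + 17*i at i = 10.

S_10 = -50 + 17*10 = -50 + 170 = 120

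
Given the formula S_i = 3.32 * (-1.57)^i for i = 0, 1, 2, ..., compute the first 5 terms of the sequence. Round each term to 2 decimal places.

This is a geometric sequence.
i=0: S_0 = 3.32 * (-1.57)^0 = 3.32
i=1: S_1 = 3.32 * (-1.57)^1 ≈ -5.21
i=2: S_2 = 3.32 * (-1.57)^2 ≈ 8.18
i=3: S_3 = 3.32 * (-1.57)^3 ≈ -12.85
i=4: S_4 = 3.32 * (-1.57)^4 ≈ 20.17
The first 5 terms are: [3.32, -5.21, 8.18, -12.85, 20.17]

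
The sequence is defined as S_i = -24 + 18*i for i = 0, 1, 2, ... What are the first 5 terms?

This is an arithmetic sequence.
i=0: S_0 = -24 + 18*0 = -24
i=1: S_1 = -24 + 18*1 = -6
i=2: S_2 = -24 + 18*2 = 12
i=3: S_3 = -24 + 18*3 = 30
i=4: S_4 = -24 + 18*4 = 48
The first 5 terms are: [-24, -6, 12, 30, 48]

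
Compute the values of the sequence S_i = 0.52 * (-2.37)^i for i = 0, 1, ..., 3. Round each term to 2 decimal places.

This is a geometric sequence.
i=0: S_0 = 0.52 * (-2.37)^0 = 0.52
i=1: S_1 = 0.52 * (-2.37)^1 ≈ -1.23
i=2: S_2 = 0.52 * (-2.37)^2 ≈ 2.92
i=3: S_3 = 0.52 * (-2.37)^3 ≈ -6.92
The first 4 terms are: [0.52, -1.23, 2.92, -6.92]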